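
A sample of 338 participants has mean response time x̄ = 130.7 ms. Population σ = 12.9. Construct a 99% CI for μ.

CI = x̄ ± z*(σ/√n) = 130.7 ± 2.576(12.9/√338) = 130.7 ± 1.81 = (128.89, 132.51)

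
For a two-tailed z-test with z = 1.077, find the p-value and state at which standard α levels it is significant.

p = 2·P(Z > |1.077|) = 2·(1 - Φ(1.077)) ≈ 0.2815. Not significant at any standard level.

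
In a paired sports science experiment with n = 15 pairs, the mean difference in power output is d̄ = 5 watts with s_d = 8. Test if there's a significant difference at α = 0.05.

t = d̄/(s_d/√n) = 5/(8/√15) = 2.421. df = 14, critical t = ±2.145. Reject H₀.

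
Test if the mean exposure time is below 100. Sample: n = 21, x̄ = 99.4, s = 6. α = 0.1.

t = (99.4 - 100)/(6/√21) = -0.458, df = 20. Critical t = -1.325. Fail to reject H₀.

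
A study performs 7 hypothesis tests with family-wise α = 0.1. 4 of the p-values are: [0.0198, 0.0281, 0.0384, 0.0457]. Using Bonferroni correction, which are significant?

Bonferroni α = 0.1/7 = 0.01429. None of the given p-values are significant.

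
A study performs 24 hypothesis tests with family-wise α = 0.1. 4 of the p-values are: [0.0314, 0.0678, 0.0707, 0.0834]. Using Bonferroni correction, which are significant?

Bonferroni α = 0.1/24 = 0.00417. None of the given p-values are significant.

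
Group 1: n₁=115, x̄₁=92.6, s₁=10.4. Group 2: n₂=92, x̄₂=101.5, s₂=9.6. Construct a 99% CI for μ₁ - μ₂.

Difference = -8.9. SE = √(10.4²/115 + 9.6²/92) = 1.394. CI = (-12.49, -5.31)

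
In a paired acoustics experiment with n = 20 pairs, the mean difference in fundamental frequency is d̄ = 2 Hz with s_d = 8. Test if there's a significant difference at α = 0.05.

t = d̄/(s_d/√n) = 2/(8/√20) = 1.118. df = 19, critical t = ±2.093. Fail to reject H₀.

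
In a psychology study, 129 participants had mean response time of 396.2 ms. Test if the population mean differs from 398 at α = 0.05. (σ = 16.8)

z = (x̄ - μ₀)/(σ/√n) = (396.2 - 398)/(16.8/√129) = -1.217. Critical value: ±1.96. Since |-1.217| ≤ 1.96, Fail to reject H₀.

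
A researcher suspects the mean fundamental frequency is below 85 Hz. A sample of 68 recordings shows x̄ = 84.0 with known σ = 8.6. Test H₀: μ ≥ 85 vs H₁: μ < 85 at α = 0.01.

z = -0.959. Critical value: -2.33. Fail to reject H₀.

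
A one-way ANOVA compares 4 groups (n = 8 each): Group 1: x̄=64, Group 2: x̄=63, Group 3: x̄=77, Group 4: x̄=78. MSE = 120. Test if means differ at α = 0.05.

Grand mean = 70.5. SS_between = 1576.0, MS_between = 525.33. F = 4.378, F_crit ≈ 2.947. Reject H₀.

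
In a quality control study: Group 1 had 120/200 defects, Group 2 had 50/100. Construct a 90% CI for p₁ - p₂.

p̂₁ = 0.6, p̂₂ = 0.5. Difference = 0.1. CI = (-0.0, 0.2)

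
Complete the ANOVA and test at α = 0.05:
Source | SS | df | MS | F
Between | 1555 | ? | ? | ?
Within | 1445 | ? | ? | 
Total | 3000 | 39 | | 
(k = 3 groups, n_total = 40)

df_between = 2, df_within = 37. MS_between = 777.5, MS_within = 39.05. F = 19.908, F_crit ≈ 3.252. Reject H₀.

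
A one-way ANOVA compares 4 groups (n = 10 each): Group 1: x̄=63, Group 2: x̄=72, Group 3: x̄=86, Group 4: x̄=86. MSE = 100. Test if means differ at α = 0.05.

Grand mean = 76.75. SS_between = 3827.5, MS_between = 1275.83. F = 12.758, F_crit ≈ 2.866. Reject H₀.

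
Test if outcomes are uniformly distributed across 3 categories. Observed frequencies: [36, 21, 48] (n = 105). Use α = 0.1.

Expected = 35 each. χ² = Σ(O-E)²/E = 10.457. df = 2, critical value = 4.605. Reject H₀.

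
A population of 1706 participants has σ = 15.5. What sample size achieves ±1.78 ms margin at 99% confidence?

Without FPC: n₀ = (2.576×15.5/1.78)² = 503.17. With FPC: n = n₀N/(n₀+N-1) = 388.7 → n = 389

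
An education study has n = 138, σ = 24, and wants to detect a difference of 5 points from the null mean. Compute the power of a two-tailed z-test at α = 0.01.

SE = σ/√n = 24/√138 = 2.043. Non-centrality λ = d/SE = 5/2.043 = 2.447. Power ≈ Φ(λ - z_{α/2}) = Φ(2.447 - 2.576) = Φ(-0.129) = 0.449.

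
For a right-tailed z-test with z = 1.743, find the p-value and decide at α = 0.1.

p = P(Z > 1.743) = 1 - Φ(1.743) ≈ 0.0407. Since p < 0.1, reject H₀ (significant) at α = 0.1.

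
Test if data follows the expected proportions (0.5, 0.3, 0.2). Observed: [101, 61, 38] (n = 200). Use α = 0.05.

Expected: [100.0, 60.0, 40.0]. χ² = 0.127. df = 2, critical = 5.991. Fail to reject H₀.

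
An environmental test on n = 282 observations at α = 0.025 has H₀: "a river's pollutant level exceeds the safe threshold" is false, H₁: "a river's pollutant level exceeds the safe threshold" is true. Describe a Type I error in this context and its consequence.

Type I error: rejecting H₀ when it is true — concluding that a river's pollutant level exceeds the safe threshold when in fact it is not. Consequence: shutting down a compliant factory unnecessarily.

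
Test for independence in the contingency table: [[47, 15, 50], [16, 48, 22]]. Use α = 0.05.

χ² = 40.717. df = 2, critical = 5.991. Reject H₀. Variables are dependent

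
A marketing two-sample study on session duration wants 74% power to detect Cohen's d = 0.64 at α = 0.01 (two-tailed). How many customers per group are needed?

z_{α/2} = 2.576, z_β = Φ⁻¹(0.74) = 0.643. For medium effect (d = 0.64): n per group = 2(z_{α/2} + z_β)²/d² = 2(2.576 + 0.643)²/0.64² = 50.6 → 51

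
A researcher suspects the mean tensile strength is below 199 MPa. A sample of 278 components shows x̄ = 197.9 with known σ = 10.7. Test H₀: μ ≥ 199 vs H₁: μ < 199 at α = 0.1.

z = -1.714. Critical value: -1.28. Reject H₀.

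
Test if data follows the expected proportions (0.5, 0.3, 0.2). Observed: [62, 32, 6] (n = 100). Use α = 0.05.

Expected: [50.0, 30.0, 20.0]. χ² = 12.813. df = 2, critical = 5.991. Reject H₀.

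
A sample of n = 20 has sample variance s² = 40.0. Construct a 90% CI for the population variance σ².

df = 19. χ²_{0.05} = 30.144, χ²_{0.95} = 10.117. CI for σ² = ((n-1)s²/χ²_{α/2}, (n-1)s²/χ²_{1-α/2}) = (19·40.0/30.144, 19·40.0/10.117) = (25.21, 75.12)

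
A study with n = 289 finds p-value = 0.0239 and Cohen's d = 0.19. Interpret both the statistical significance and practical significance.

Statistically significant (p = 0.0239 < 0.05). Cohen's d = 0.19 indicates a very small effect size. Both statistical and practical significance should be considered.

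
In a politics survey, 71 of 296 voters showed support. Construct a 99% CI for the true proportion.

p̂ = 0.24. CI = p̂ ± z*√(p̂(1-p̂)/n) = (0.176, 0.304)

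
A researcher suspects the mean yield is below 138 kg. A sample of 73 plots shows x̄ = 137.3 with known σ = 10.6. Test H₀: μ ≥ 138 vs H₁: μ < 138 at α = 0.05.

z = -0.564. Critical value: -1.645. Fail to reject H₀.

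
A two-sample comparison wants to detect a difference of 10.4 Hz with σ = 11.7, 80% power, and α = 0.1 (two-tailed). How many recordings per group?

n per group = 2(z_α/2 + z_β)²σ²/d² = 2×(1.645 + 0.84)²×11.7²/10.4² = 15.6 → n = 16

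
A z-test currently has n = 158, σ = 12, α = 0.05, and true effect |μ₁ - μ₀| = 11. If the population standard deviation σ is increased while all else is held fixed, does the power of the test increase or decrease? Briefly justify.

Power decreases: a larger σ inflates the standard error σ/√n, pulling the sampling distribution under H₁ back toward the critical value.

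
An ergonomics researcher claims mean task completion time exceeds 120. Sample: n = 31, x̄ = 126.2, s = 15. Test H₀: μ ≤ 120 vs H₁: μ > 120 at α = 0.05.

t = (126.2 - 120)/(15/√31) = 2.301, df = 30. Critical t = 1.697. Reject H₀.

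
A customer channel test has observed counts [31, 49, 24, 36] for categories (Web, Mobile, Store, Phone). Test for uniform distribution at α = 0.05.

Expected = 35 each. χ² = Σ(O-E)²/E = 9.543. df = 3, critical value = 7.815. Reject H₀.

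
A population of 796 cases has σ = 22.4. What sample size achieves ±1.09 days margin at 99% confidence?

Without FPC: n₀ = (2.576×22.4/1.09)² = 2802.43. With FPC: n = n₀N/(n₀+N-1) = 620.1 → n = 621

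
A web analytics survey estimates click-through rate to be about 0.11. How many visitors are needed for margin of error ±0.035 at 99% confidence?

n = z²p(1-p)/E² = 2.576²×0.11×0.89/0.035² = 530.3 → n = 531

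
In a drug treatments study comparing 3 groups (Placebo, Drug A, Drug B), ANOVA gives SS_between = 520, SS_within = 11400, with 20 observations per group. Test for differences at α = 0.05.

df_between = 2, df_within = 57. F = MS_between/MS_within = 260.0/200.0 = 1.3. F_crit ≈ 3.159. Fail to reject H₀.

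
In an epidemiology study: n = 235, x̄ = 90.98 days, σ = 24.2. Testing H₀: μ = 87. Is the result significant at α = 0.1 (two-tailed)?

z = (90.98 - 87)/(24.2/√235) = 2.521. Since |z| > 1.645, significant at α = 0.1.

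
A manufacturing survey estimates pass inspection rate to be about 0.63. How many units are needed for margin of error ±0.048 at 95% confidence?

n = z²p(1-p)/E² = 1.96²×0.63×0.37/0.048² = 388.7 → n = 389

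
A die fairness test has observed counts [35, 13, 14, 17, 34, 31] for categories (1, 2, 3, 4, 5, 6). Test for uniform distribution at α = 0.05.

Expected = 24 each. χ² = Σ(O-E)²/E = 22.5. df = 5, critical value = 11.07. Reject H₀.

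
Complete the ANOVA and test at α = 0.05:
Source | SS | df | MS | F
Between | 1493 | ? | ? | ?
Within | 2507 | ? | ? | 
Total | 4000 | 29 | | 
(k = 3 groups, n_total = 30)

df_between = 2, df_within = 27. MS_between = 746.5, MS_within = 92.85. F = 8.04, F_crit ≈ 3.354. Reject H₀.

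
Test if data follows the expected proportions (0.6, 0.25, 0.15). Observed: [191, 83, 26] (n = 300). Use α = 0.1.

Expected: [180.0, 75.0, 45.0]. χ² = 9.548. df = 2, critical = 4.605. Reject H₀.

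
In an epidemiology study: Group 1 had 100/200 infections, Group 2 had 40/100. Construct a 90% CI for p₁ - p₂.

p̂₁ = 0.5, p̂₂ = 0.4. Difference = 0.1. CI = (0.001, 0.199)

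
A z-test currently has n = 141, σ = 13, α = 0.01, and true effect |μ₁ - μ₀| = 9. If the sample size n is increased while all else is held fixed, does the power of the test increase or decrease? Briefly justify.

Power increases: a larger n shrinks the standard error σ/√n, moving the sampling distribution under H₁ further from the critical value.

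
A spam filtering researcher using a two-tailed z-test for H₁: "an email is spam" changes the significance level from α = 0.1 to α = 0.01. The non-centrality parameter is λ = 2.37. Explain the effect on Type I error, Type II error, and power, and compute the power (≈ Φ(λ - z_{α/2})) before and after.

Decreasing α from 0.1 to 0.01:
• Type I error rate decreases (α is the Type I rate by definition).
• Critical value moves from z_{α/2} = 1.645 to 2.576, so power = Φ(λ - z_{α/2}) goes from Φ(2.37 - 1.645) = 0.766 to Φ(2.37 - 2.576) = 0.418.
• Type II error rate β = 1 - power therefore increases (0.234 → 0.582).
Appropriate when false positives are costly — here, a legitimate email is sent to the spam folder and the user misses it.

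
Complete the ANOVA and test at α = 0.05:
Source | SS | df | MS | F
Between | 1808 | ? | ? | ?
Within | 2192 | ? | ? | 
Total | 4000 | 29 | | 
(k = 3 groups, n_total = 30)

df_between = 2, df_within = 27. MS_between = 904.0, MS_within = 81.19. F = 11.135, F_crit ≈ 3.354. Reject H₀.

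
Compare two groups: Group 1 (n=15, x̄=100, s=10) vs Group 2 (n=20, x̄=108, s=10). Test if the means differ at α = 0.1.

Pooled sp = 10.0. t = -2.342, df = 33. Critical t = ±1.692. Reject H₀.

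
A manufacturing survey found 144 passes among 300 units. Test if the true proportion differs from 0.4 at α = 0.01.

p̂ = 0.48, p₀ = 0.4. z = (p̂ - p₀)/√(p₀(1-p₀)/n) = 2.828. Critical: ±2.576. Reject H₀.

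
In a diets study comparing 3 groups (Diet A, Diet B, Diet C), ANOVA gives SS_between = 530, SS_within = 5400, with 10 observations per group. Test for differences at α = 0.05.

df_between = 2, df_within = 27. F = MS_between/MS_within = 265.0/200.0 = 1.325. F_crit ≈ 3.354. Fail to reject H₀.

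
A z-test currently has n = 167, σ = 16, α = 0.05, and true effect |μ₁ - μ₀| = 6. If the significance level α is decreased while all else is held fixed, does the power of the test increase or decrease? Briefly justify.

Power decreases: a smaller α raises the critical value, so less of the H₁ sampling distribution falls in the rejection region.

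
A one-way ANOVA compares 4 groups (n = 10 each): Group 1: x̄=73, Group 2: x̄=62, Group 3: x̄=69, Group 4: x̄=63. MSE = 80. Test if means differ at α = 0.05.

Grand mean = 66.75. SS_between = 807.5, MS_between = 269.17. F = 3.365, F_crit ≈ 2.866. Reject H₀.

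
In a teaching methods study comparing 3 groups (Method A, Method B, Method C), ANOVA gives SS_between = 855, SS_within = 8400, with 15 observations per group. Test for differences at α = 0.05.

df_between = 2, df_within = 42. F = MS_between/MS_within = 427.5/200.0 = 2.138. F_crit ≈ 3.22. Fail to reject H₀.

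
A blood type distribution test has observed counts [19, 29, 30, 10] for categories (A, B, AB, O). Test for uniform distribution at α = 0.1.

Expected = 22 each. χ² = Σ(O-E)²/E = 12.091. df = 3, critical value = 6.251. Reject H₀.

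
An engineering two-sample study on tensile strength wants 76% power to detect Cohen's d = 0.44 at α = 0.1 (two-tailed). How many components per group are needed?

z_{α/2} = 1.645, z_β = Φ⁻¹(0.76) = 0.706. For small effect (d = 0.44): n per group = 2(z_{α/2} + z_β)²/d² = 2(1.645 + 0.706)²/0.44² = 57.1 → 58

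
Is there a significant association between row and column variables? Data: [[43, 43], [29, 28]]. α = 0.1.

χ² = 0.011. df = 1, critical = 2.706. Fail to reject H₀. No evidence of dependence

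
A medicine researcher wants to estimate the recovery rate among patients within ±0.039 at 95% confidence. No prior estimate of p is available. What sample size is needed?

Conservative approach: use p = 0.5 (maximizes p(1-p) = 0.25). n = z²(0.25)/E² = 1.96²×0.25/0.039² = 631.4 → n = 632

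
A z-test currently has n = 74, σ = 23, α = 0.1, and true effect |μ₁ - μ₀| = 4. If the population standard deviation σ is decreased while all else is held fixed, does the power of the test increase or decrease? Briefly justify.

Power increases: a smaller σ shrinks the standard error σ/√n, moving the sampling distribution under H₁ further from the critical value.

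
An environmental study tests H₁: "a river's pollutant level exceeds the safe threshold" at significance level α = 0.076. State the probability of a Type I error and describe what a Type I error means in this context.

P(Type I error) = α = 0.076. A Type I error is rejecting H₀ when H₀ is actually true (false positive) — here, concluding that a river's pollutant level exceeds the safe threshold when in fact this is not the case. Consequence: shutting down a compliant factory unnecessarily.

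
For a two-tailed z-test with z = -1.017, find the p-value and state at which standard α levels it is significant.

p = 2·P(Z > |-1.017|) = 2·(1 - Φ(1.017)) ≈ 0.3092. Not significant at any standard level.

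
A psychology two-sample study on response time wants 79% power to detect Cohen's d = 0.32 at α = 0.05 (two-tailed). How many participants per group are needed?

z_{α/2} = 1.96, z_β = Φ⁻¹(0.79) = 0.806. For small effect (d = 0.32): n per group = 2(z_{α/2} + z_β)²/d² = 2(1.96 + 0.806)²/0.32² = 149.4 → 150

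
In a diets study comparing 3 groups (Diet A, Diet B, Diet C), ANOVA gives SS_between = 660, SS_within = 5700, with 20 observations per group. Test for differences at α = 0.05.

df_between = 2, df_within = 57. F = MS_between/MS_within = 330.0/100.0 = 3.3. F_crit ≈ 3.159. Reject H₀. At least one mean differs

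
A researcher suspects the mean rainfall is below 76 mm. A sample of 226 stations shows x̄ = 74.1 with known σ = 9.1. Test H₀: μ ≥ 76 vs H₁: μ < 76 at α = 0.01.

z = -3.139. Critical value: -2.33. Reject H₀.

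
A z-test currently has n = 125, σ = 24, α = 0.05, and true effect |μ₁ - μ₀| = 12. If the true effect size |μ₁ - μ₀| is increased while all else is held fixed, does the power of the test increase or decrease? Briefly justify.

Power increases: a larger true effect increases the non-centrality λ = |μ₁ - μ₀|/(σ/√n).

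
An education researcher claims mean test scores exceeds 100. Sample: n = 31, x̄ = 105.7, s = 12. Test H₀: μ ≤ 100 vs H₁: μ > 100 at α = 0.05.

t = (105.7 - 100)/(12/√31) = 2.645, df = 30. Critical t = 1.697. Reject H₀.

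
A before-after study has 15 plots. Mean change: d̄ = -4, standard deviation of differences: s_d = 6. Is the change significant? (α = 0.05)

t = d̄/(s_d/√n) = -4/(6/√15) = -2.582. df = 14, critical t = ±2.145. Reject H₀.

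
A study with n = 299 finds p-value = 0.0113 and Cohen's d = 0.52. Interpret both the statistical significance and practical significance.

Statistically significant (p = 0.0113 < 0.05). Cohen's d = 0.52 indicates a medium effect size. Both statistical and practical significance should be considered.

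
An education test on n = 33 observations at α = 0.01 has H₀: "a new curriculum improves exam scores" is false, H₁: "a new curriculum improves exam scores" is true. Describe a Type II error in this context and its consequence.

Type II error: failing to reject H₀ when it is false — concluding that a new curriculum improves exam scores is not supported when in fact it is. Consequence: keeping the old curriculum when the new one would have helped students.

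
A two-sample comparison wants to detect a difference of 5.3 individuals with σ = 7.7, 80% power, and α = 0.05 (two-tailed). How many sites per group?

n per group = 2(z_α/2 + z_β)²σ²/d² = 2×(1.96 + 0.84)²×7.7²/5.3² = 33.1 → n = 34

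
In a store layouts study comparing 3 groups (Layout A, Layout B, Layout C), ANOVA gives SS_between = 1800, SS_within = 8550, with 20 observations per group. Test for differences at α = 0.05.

df_between = 2, df_within = 57. F = MS_between/MS_within = 900.0/150.0 = 6.0. F_crit ≈ 3.159. Reject H₀. At least one mean differs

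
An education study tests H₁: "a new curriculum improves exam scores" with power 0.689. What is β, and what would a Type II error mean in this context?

β = 1 - power = 1 - 0.689 = 0.311. A Type II error is failing to reject H₀ when H₀ is false (false negative) — here, failing to conclude that a new curriculum improves exam scores when in fact it is true. Consequence: keeping the old curriculum when the new one would have helped students.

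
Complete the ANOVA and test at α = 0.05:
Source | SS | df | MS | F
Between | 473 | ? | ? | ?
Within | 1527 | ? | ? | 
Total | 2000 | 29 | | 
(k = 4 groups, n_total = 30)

df_between = 3, df_within = 26. MS_between = 157.67, MS_within = 58.73. F = 2.685, F_crit ≈ 2.975. Fail to reject H₀.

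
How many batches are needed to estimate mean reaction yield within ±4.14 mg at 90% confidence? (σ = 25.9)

n = (z*σ/E)² = (1.645×25.9/4.14)² = 105.9 → n = 106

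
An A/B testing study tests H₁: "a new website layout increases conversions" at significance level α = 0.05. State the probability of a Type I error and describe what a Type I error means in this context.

P(Type I error) = α = 0.05. A Type I error is rejecting H₀ when H₀ is actually true (false positive) — here, concluding that a new website layout increases conversions when in fact this is not the case. Consequence: rolling out a layout that doesn't actually help — wasted engineering effort.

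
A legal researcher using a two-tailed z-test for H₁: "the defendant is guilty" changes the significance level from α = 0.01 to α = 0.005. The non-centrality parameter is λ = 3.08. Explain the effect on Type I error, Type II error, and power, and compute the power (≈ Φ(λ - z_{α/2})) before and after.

Decreasing α from 0.01 to 0.005:
• Type I error rate decreases (α is the Type I rate by definition).
• Critical value moves from z_{α/2} = 2.576 to 2.807, so power = Φ(λ - z_{α/2}) goes from Φ(3.08 - 2.576) = 0.693 to Φ(3.08 - 2.807) = 0.608.
• Type II error rate β = 1 - power therefore increases (0.307 → 0.392).
Appropriate when false positives are costly — here, convicting an innocent person.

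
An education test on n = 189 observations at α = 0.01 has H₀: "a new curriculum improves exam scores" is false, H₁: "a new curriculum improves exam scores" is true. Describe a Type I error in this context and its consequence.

Type I error: rejecting H₀ when it is true — concluding that a new curriculum improves exam scores when in fact it is not. Consequence: adopting a curriculum that gives no real benefit — disruption for nothing.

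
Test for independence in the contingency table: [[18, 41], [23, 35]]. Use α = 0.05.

χ² = 1.075. df = 1, critical = 3.841. Fail to reject H₀. No evidence of dependence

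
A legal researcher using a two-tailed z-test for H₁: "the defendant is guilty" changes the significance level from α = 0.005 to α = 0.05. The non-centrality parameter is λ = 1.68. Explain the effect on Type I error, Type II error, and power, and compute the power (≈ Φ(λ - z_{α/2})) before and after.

Increasing α from 0.005 to 0.05:
• Type I error rate increases (α is the Type I rate by definition).
• Critical value moves from z_{α/2} = 2.807 to 1.96, so power = Φ(λ - z_{α/2}) goes from Φ(1.68 - 2.807) = 0.13 to Φ(1.68 - 1.96) = 0.39.
• Type II error rate β = 1 - power therefore decreases (0.87 → 0.61).
Appropriate when false negatives are costly — here, acquitting a guilty person.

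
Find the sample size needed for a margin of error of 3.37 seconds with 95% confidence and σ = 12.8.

n = (z*σ/E)² = (1.96×12.8/3.37)² = 55.4 → n = 56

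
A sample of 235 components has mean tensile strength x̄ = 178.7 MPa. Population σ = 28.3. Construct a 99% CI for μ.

CI = x̄ ± z*(σ/√n) = 178.7 ± 2.576(28.3/√235) = 178.7 ± 4.76 = (173.94, 183.46)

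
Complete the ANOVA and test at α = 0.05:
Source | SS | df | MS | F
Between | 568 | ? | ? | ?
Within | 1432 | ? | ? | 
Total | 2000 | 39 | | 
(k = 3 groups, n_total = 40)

df_between = 2, df_within = 37. MS_between = 284.0, MS_within = 38.7. F = 7.338, F_crit ≈ 3.252. Reject H₀.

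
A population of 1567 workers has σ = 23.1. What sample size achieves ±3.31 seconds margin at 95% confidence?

Without FPC: n₀ = (1.96×23.1/3.31)² = 187.103. With FPC: n = n₀N/(n₀+N-1) = 167.2 → n = 168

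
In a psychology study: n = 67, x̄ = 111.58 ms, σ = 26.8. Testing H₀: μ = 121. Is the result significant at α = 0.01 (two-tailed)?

z = (111.58 - 121)/(26.8/√67) = -2.877. Since |z| > 2.576, significant at α = 0.01.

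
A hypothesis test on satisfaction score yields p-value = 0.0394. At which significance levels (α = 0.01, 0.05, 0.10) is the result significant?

p = 0.0394. Significant at: α = 0.05, 0.1.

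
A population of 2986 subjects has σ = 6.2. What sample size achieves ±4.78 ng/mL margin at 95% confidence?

Without FPC: n₀ = (1.96×6.2/4.78)² = 6.463. With FPC: n = n₀N/(n₀+N-1) = 6.5 → n = 7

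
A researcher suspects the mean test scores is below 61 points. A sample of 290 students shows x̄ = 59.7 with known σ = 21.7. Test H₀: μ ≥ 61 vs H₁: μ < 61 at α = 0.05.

z = -1.02. Critical value: -1.645. Fail to reject H₀.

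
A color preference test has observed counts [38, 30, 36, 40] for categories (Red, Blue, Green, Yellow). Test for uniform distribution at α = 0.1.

Expected = 36 each. χ² = Σ(O-E)²/E = 1.556. df = 3, critical value = 6.251. Fail to reject H₀.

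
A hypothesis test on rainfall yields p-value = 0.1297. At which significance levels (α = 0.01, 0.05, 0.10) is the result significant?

p = 0.1297. Not significant at any of the given levels.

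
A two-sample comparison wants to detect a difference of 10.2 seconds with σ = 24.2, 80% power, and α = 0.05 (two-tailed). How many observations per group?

n per group = 2(z_α/2 + z_β)²σ²/d² = 2×(1.96 + 0.84)²×24.2²/10.2² = 88.3 → n = 89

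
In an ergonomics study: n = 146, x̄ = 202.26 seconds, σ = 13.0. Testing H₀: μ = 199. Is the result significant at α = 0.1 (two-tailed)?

z = (202.26 - 199)/(13.0/√146) = 3.03. Since |z| > 1.645, significant at α = 0.1.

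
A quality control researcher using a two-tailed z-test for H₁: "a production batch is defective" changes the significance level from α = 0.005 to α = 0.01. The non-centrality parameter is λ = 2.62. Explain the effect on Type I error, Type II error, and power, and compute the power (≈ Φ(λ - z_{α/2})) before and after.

Increasing α from 0.005 to 0.01:
• Type I error rate increases (α is the Type I rate by definition).
• Critical value moves from z_{α/2} = 2.807 to 2.576, so power = Φ(λ - z_{α/2}) goes from Φ(2.62 - 2.807) = 0.426 to Φ(2.62 - 2.576) = 0.518.
• Type II error rate β = 1 - power therefore decreases (0.574 → 0.482).
Appropriate when false negatives are costly — here, shipping a defective batch — faulty products reach customers.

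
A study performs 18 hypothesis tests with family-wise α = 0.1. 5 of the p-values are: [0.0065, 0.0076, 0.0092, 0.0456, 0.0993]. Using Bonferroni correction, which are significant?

Bonferroni α = 0.1/18 = 0.00556. None of the given p-values are significant.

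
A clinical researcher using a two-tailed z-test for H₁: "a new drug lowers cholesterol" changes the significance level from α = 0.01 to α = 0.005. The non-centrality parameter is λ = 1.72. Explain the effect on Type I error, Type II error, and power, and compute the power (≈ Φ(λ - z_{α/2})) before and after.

Decreasing α from 0.01 to 0.005:
• Type I error rate decreases (α is the Type I rate by definition).
• Critical value moves from z_{α/2} = 2.576 to 2.807, so power = Φ(λ - z_{α/2}) goes from Φ(1.72 - 2.576) = 0.196 to Φ(1.72 - 2.807) = 0.139.
• Type II error rate β = 1 - power therefore increases (0.804 → 0.861).
Appropriate when false positives are costly — here, approving an ineffective drug — patients take a useless medication and may skip effective alternatives.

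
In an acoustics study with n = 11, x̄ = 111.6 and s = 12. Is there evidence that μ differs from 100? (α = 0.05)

t = (x̄ - μ₀)/(s/√n) = (111.6 - 100)/(12/√11) = 3.206. df = 10, critical t = ±2.228. Reject H₀.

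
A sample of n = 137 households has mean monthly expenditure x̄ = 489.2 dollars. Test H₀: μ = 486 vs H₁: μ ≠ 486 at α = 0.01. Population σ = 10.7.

z = (x̄ - μ₀)/(σ/√n) = (489.2 - 486)/(10.7/√137) = 3.5. Critical value: ±2.576. Since |3.5| > 2.576, Reject H₀.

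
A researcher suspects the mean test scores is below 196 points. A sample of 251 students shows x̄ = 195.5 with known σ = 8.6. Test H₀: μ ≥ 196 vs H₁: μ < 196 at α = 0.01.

z = -0.921. Critical value: -2.33. Fail to reject H₀.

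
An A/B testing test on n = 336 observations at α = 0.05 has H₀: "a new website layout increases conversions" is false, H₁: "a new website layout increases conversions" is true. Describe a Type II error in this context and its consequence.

Type II error: failing to reject H₀ when it is false — concluding that a new website layout increases conversions is not supported when in fact it is. Consequence: discarding a layout that would have improved conversions — lost revenue.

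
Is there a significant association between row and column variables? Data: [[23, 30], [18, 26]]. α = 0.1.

χ² = 0.061. df = 1, critical = 2.706. Fail to reject H₀. No evidence of dependence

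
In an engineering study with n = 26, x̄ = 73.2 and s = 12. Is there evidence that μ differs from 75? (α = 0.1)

t = (x̄ - μ₀)/(s/√n) = (73.2 - 75)/(12/√26) = -0.765. df = 25, critical t = ±1.708. Fail to reject H₀.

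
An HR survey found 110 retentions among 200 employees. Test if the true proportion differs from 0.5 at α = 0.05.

p̂ = 0.55, p₀ = 0.5. z = (p̂ - p₀)/√(p₀(1-p₀)/n) = 1.414. Critical: ±1.96. Fail to reject H₀.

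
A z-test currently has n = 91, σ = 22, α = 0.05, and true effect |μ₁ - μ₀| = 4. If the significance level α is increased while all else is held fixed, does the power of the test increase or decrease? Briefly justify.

Power increases: a larger α lowers the critical value, so more of the H₁ sampling distribution falls in the rejection region.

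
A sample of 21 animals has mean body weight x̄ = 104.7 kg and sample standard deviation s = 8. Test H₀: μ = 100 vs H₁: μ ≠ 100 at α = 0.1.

t = (x̄ - μ₀)/(s/√n) = (104.7 - 100)/(8/√21) = 2.692. df = 20, critical t = ±1.725. Reject H₀.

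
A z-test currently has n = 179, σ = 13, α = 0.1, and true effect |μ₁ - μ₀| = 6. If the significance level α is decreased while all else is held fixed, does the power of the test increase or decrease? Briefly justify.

Power decreases: a smaller α raises the critical value, so less of the H₁ sampling distribution falls in the rejection region.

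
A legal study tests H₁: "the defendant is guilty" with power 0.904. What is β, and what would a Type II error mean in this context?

β = 1 - power = 1 - 0.904 = 0.096. A Type II error is failing to reject H₀ when H₀ is false (false negative) — here, failing to conclude that the defendant is guilty when in fact it is true. Consequence: acquitting a guilty person.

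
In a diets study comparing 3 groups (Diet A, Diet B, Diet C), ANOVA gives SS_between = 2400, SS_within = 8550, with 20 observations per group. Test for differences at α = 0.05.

df_between = 2, df_within = 57. F = MS_between/MS_within = 1200.0/150.0 = 8.0. F_crit ≈ 3.159. Reject H₀. At least one mean differs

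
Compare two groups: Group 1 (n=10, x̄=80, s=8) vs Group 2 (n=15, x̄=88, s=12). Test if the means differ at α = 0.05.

Pooled sp = 10.62. t = -1.846, df = 23. Critical t = ±2.069. Fail to reject H₀.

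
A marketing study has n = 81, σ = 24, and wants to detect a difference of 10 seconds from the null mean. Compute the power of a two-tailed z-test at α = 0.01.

SE = σ/√n = 24/√81 = 2.667. Non-centrality λ = d/SE = 10/2.667 = 3.75. Power ≈ Φ(λ - z_{α/2}) = Φ(3.75 - 2.576) = Φ(1.174) = 0.88.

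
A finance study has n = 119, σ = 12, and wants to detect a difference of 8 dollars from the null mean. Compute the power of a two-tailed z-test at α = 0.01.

SE = σ/√n = 12/√119 = 1.1. Non-centrality λ = d/SE = 8/1.1 = 7.272. Power ≈ Φ(λ - z_{α/2}) = Φ(7.272 - 2.576) = Φ(4.696) = 1.0.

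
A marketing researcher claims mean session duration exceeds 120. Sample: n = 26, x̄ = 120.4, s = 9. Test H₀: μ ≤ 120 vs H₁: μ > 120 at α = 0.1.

t = (120.4 - 120)/(9/√26) = 0.227, df = 25. Critical t = 1.316. Fail to reject H₀.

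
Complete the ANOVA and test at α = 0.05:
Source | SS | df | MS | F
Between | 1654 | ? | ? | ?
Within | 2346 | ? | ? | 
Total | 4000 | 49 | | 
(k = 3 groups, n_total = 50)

df_between = 2, df_within = 47. MS_between = 827.0, MS_within = 49.91. F = 16.568, F_crit ≈ 3.195. Reject H₀.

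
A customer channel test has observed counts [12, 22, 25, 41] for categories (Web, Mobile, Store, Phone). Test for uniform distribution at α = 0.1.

Expected = 25 each. χ² = Σ(O-E)²/E = 17.36. df = 3, critical value = 6.251. Reject H₀.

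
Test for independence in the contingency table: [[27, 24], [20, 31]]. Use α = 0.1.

χ² = 1.933. df = 1, critical = 2.706. Fail to reject H₀. No evidence of dependence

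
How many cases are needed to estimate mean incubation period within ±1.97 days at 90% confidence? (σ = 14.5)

n = (z*σ/E)² = (1.645×14.5/1.97)² = 146.6 → n = 147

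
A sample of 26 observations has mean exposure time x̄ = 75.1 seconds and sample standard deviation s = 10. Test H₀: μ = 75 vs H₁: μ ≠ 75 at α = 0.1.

t = (x̄ - μ₀)/(s/√n) = (75.1 - 75)/(10/√26) = 0.051. df = 25, critical t = ±1.708. Fail to reject H₀.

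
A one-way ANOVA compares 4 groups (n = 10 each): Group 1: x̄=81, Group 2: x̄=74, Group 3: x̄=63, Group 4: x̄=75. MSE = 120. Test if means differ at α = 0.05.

Grand mean = 73.25. SS_between = 1687.5, MS_between = 562.5. F = 4.688, F_crit ≈ 2.866. Reject H₀.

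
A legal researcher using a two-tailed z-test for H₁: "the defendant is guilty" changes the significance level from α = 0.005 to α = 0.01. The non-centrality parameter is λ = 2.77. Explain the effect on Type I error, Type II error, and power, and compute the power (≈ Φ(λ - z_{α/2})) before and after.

Increasing α from 0.005 to 0.01:
• Type I error rate increases (α is the Type I rate by definition).
• Critical value moves from z_{α/2} = 2.807 to 2.576, so power = Φ(λ - z_{α/2}) goes from Φ(2.77 - 2.807) = 0.485 to Φ(2.77 - 2.576) = 0.577.
• Type II error rate β = 1 - power therefore decreases (0.515 → 0.423).
Appropriate when false negatives are costly — here, acquitting a guilty person.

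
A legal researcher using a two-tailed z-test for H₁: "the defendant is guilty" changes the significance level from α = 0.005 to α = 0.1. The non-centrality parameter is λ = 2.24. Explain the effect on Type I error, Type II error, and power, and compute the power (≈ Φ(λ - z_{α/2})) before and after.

Increasing α from 0.005 to 0.1:
• Type I error rate increases (α is the Type I rate by definition).
• Critical value moves from z_{α/2} = 2.807 to 1.645, so power = Φ(λ - z_{α/2}) goes from Φ(2.24 - 2.807) = 0.285 to Φ(2.24 - 1.645) = 0.724.
• Type II error rate β = 1 - power therefore decreases (0.715 → 0.276).
Appropriate when false negatives are costly — here, acquitting a guilty person.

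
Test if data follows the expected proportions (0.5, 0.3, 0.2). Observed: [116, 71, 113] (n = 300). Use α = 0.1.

Expected: [150.0, 90.0, 60.0]. χ² = 58.534. df = 2, critical = 4.605. Reject H₀.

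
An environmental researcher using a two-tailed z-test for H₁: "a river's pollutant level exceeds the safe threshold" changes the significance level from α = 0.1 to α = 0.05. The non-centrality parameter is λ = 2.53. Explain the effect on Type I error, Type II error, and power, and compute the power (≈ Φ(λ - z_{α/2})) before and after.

Decreasing α from 0.1 to 0.05:
• Type I error rate decreases (α is the Type I rate by definition).
• Critical value moves from z_{α/2} = 1.645 to 1.96, so power = Φ(λ - z_{α/2}) goes from Φ(2.53 - 1.645) = 0.812 to Φ(2.53 - 1.96) = 0.716.
• Type II error rate β = 1 - power therefore increases (0.188 → 0.284).
Appropriate when false positives are costly — here, shutting down a compliant factory unnecessarily.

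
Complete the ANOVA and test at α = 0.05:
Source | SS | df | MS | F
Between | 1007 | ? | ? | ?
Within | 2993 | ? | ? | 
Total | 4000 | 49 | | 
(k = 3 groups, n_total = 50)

df_between = 2, df_within = 47. MS_between = 503.5, MS_within = 63.68. F = 7.907, F_crit ≈ 3.195. Reject H₀.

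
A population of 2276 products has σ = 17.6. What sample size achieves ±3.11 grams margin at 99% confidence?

Without FPC: n₀ = (2.576×17.6/3.11)² = 212.518. With FPC: n = n₀N/(n₀+N-1) = 194.4 → n = 195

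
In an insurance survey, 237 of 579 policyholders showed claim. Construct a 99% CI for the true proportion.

p̂ = 0.409. CI = p̂ ± z*√(p̂(1-p̂)/n) = (0.357, 0.462)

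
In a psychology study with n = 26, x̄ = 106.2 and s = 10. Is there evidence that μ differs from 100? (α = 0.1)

t = (x̄ - μ₀)/(s/√n) = (106.2 - 100)/(10/√26) = 3.161. df = 25, critical t = ±1.708. Reject H₀.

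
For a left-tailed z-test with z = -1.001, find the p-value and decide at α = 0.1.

p = P(Z < -1.001) = Φ(-1.001) ≈ 0.1584. Since p ≥ 0.1, fail to reject H₀ (not significant) at α = 0.1.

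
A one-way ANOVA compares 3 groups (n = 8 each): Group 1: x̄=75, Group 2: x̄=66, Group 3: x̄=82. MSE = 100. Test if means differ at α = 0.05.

Grand mean = 74.33. SS_between = 1029.33, MS_between = 514.67. F = 5.147, F_crit ≈ 3.467. Reject H₀.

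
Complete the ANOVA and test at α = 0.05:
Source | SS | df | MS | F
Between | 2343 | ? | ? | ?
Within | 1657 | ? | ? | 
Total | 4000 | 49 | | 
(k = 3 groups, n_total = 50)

df_between = 2, df_within = 47. MS_between = 1171.5, MS_within = 35.26. F = 33.229, F_crit ≈ 3.195. Reject H₀.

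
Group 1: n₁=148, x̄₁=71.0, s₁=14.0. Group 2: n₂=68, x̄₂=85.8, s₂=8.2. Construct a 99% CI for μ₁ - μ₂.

Difference = -14.8. SE = √(14.0²/148 + 8.2²/68) = 1.521. CI = (-18.72, -10.88)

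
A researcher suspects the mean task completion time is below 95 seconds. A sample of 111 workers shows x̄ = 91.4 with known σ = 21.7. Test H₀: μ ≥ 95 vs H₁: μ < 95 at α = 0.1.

z = -1.748. Critical value: -1.28. Reject H₀.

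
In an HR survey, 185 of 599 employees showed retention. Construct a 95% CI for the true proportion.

p̂ = 0.309. CI = p̂ ± z*√(p̂(1-p̂)/n) = (0.272, 0.346)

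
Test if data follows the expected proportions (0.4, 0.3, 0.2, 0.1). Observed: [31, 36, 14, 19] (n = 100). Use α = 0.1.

Expected: [40.0, 30.0, 20.0, 10.0]. χ² = 13.125. df = 3, critical = 6.251. Reject H₀.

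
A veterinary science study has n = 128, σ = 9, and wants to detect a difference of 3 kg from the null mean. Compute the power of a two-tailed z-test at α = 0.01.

SE = σ/√n = 9/√128 = 0.795. Non-centrality λ = d/SE = 3/0.795 = 3.771. Power ≈ Φ(λ - z_{α/2}) = Φ(3.771 - 2.576) = Φ(1.195) = 0.884.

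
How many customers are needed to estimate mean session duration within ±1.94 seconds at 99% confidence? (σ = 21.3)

n = (z*σ/E)² = (2.576×21.3/1.94)² = 799.9 → n = 800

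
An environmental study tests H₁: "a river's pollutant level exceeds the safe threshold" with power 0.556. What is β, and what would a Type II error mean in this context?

β = 1 - power = 1 - 0.556 = 0.444. A Type II error is failing to reject H₀ when H₀ is false (false negative) — here, failing to conclude that a river's pollutant level exceeds the safe threshold when in fact it is true. Consequence: allowing unsafe pollution to continue.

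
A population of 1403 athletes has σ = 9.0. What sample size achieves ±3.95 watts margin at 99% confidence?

Without FPC: n₀ = (2.576×9.0/3.95)² = 34.449. With FPC: n = n₀N/(n₀+N-1) = 33.6 → n = 34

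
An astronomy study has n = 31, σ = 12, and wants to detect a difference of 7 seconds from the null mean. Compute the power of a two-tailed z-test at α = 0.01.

SE = σ/√n = 12/√31 = 2.155. Non-centrality λ = d/SE = 7/2.155 = 3.248. Power ≈ Φ(λ - z_{α/2}) = Φ(3.248 - 2.576) = Φ(0.672) = 0.749.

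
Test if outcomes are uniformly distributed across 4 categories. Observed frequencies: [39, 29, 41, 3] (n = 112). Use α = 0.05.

Expected = 28 each. χ² = Σ(O-E)²/E = 32.714. df = 3, critical value = 7.815. Reject H₀.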